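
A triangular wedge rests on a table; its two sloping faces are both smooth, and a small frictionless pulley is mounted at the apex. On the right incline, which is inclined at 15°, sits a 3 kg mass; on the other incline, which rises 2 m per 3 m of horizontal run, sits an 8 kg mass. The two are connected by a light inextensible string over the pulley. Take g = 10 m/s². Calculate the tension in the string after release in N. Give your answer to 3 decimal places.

Resolve each weight along its own incline: the 3 kg mass has component 3 × 10 × sin 15° = 7.765 N down its slope, and the 8 kg mass has 8 × 10 × sin 33.69° = 44.376 N down its slope.
The 8 kg side's 44.376 N exceeds the other side's 7.765 N, so that mass slides down and the 3 kg mass slides up. Taking that direction as positive, Newton's second law for the whole system gives 44.376 − 7.765 = (3 + 8) a, so a = 36.611 / 11 = 3.3283 m/s².
For the 3 kg mass (up-slope positive): T − 7.765 = 3 × 3.3283, so T = 17.750 N.

17.750 N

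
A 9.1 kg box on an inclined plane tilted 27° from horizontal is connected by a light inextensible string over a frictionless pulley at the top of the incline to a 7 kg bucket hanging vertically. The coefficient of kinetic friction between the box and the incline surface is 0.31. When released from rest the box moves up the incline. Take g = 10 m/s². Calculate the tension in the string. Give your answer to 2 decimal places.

For the box on the incline: the weight component along the slope is m₁g sin 27° = 9.1 × 10 × 0.4540 = 41.314 N and the normal force is N = m₁g cos 27° = 81.082 N.
Kinetic friction opposes the box's motion up the incline: f = μN = 0.31 × 81.082 = 25.135 N acting down the slope.
Newton's second law for the box (up-slope positive): T − 41.314 − 25.135 = 9.1 a. For the hanging bucket (downward positive): 7 × 10 − T = 7 a.
Adding the two equations eliminates T: 3.551 = 16.1 a, so a = 0.2206 m/s².
Then from the hanging bucket's equation, T = 7 × (10 − 0.2206) = 68.456 N.

68.46 N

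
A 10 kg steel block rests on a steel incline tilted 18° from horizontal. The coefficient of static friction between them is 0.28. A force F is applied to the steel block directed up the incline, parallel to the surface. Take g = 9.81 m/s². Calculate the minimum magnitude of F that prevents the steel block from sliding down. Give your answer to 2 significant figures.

The normal force is N = mg cos 18° = 93.299 N. With F at its minimum the steel block is on the verge of sliding down, so static friction is at its maximum μ_s N = 0.28 × 93.299 = 26.124 N and acts up the slope.
Equilibrium along the incline: F + μ_s N = mg sin 18°, so F = 30.315 − 26.124 = 4.191 N.

4.2 N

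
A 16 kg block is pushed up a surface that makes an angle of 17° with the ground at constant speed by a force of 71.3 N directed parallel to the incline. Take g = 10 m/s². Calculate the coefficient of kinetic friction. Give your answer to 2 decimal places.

At constant speed ΣF = 0 along the incline. The applied 71.3 N acts up the slope; the weight component mg sin 17° = 46.779 N and kinetic friction μN both act down the slope.
So 71.3 = 46.779 + μ × 153.009, giving μ = (71.3 − 46.779) / 153.009 = 0.1603.

0.16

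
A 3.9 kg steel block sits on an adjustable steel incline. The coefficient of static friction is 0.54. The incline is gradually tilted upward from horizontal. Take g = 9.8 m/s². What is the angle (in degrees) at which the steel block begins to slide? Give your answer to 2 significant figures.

28°

At the threshold of sliding, static friction is at its maximum μ_s N and exactly balances the weight component along the incline: mg sin θ = μ_s mg cos θ.
Hence tan θ = μ_s = 0.54, so θ = arctan(0.54) = 28.3690°.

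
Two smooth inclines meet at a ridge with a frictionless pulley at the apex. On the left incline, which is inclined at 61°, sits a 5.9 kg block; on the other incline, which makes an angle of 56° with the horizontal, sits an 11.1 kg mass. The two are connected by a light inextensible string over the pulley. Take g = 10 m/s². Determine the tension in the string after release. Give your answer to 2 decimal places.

65.63 N

Resolve each weight along its own incline: the 5.9 kg mass has component 5.9 × 10 × sin 61° = 51.603 N down its slope, and the 11.1 kg mass has 11.1 × 10 × sin 56° = 92.023 N down its slope.
The 11.1 kg side's 92.023 N exceeds the other side's 51.603 N, so that mass slides down and the 5.9 kg mass slides up. Taking that direction as positive, Newton's second law for the whole system gives 92.023 − 51.603 = (5.9 + 11.1) a, so a = 40.420 / 17 = 2.3776 m/s².
For the 5.9 kg mass (up-slope positive): T − 51.603 = 5.9 × 2.3776, so T = 65.631 N.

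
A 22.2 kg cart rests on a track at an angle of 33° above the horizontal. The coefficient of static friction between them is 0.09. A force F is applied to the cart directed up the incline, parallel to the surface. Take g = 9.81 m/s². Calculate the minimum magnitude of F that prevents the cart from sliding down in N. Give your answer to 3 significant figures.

102 N

The normal force is N = mg cos 33° = 182.647 N. With F at its minimum the cart is on the verge of sliding down, so static friction is at its maximum μ_s N = 0.09 × 182.647 = 16.438 N and acts up the slope.
Equilibrium along the incline: F + μ_s N = mg sin 33°, so F = 118.613 − 16.438 = 102.175 N.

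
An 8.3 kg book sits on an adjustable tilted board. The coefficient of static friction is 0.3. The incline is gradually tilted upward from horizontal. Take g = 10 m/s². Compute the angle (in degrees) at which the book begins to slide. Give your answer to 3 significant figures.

At the threshold of sliding, static friction is at its maximum μ_s N and exactly balances the weight component along the incline: mg sin θ = μ_s mg cos θ.
Hence tan θ = μ_s = 0.3, so θ = arctan(0.3) = 16.6992°.

16.7°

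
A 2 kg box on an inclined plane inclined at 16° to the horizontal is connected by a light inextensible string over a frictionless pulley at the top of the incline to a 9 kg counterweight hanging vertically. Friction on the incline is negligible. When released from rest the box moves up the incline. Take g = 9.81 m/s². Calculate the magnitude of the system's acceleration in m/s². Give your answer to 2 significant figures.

For the box on the incline: the weight component along the slope is m₁g sin 16° = 2 × 9.81 × 0.2756 = 5.407 N and the normal force is N = m₁g cos 16° = 18.860 N.
Newton's second law for the box (up-slope positive): T − 5.407 = 2 a. For the hanging counterweight (downward positive): 9 × 9.81 − T = 9 a.
Adding the two equations eliminates T: 82.883 = 11 a, so a = 7.5348 m/s².

7.5 m/s²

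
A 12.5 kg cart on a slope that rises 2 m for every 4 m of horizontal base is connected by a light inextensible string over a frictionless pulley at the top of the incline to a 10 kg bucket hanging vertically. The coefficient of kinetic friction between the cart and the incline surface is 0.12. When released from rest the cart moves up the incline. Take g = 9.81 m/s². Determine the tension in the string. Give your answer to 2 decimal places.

For the cart on the incline: the weight component along the slope is m₁g sin 26.57° = 12.5 × 9.81 × 0.4472 = 54.838 N and the normal force is N = m₁g cos 26.57° = 109.679 N.
Kinetic friction opposes the cart's motion up the incline: f = μN = 0.12 × 109.679 = 13.161 N acting down the slope.
Newton's second law for the cart (up-slope positive): T − 54.838 − 13.161 = 12.5 a. For the hanging bucket (downward positive): 10 × 9.81 − T = 10 a.
Adding the two equations eliminates T: 30.101 = 22.5 a, so a = 1.3378 m/s².
Then from the hanging bucket's equation, T = 10 × (9.81 − 1.3378) = 84.722 N.

84.72 N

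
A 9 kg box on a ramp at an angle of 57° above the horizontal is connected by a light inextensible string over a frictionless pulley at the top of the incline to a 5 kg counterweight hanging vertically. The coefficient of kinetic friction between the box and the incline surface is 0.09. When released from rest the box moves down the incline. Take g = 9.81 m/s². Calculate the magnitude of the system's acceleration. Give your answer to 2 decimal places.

For the box on the incline: the weight component along the slope is m₁g sin 57° = 9 × 9.81 × 0.8387 = 74.049 N and the normal force is N = m₁g cos 57° = 48.086 N.
Kinetic friction opposes the box's motion down the incline: f = μN = 0.09 × 48.086 = 4.328 N acting up the slope.
Newton's second law for the box (down-slope positive): 74.049 − 4.328 − T = 9 a. For the hanging counterweight (upward positive): T − 5 × 9.81 = 5 a.
Adding the two equations eliminates T: 20.671 = 14 a, so a = 1.4765 m/s².

1.48 m/s²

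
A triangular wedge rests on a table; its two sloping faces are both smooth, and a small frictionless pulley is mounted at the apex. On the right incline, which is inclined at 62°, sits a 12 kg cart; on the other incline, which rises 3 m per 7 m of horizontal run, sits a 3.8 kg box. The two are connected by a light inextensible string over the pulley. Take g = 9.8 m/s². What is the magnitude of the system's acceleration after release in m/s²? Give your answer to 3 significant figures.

5.64 m/s²

Resolve each weight along its own incline: the 12 kg mass has component 12 × 9.8 × sin 62° = 103.835 N down its slope, and the 3.8 kg mass has 3.8 × 9.8 × sin 23.20° = 14.670 N down its slope.
The 12 kg side's 103.835 N exceeds the other side's 14.670 N, so that mass slides down and the 3.8 kg mass slides up. Taking that direction as positive, Newton's second law for the whole system gives 103.835 − 14.670 = (12 + 3.8) a, so a = 89.165 / 15.8 = 5.6434 m/s².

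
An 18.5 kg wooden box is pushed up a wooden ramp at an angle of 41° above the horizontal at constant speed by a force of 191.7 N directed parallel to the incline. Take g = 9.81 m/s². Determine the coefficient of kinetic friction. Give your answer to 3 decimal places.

0.530

At constant speed ΣF = 0 along the incline. The applied 191.7 N acts up the slope; the weight component mg sin 41° = 119.065 N and kinetic friction μN both act down the slope.
So 191.7 = 119.065 + μ × 136.968, giving μ = (191.7 − 119.065) / 136.968 = 0.5303.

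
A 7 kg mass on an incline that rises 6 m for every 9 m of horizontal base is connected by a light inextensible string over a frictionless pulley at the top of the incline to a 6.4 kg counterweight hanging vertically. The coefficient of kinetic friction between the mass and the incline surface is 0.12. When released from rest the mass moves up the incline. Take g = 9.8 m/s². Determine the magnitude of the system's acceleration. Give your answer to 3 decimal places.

1.330 m/s²

For the mass on the incline: the weight component along the slope is m₁g sin 33.69° = 7 × 9.8 × 0.5547 = 38.052 N and the normal force is N = m₁g cos 33.69° = 57.079 N.
Kinetic friction opposes the mass's motion up the incline: f = μN = 0.12 × 57.079 = 6.849 N acting down the slope.
Newton's second law for the mass (up-slope positive): T − 38.052 − 6.849 = 7 a. For the hanging counterweight (downward positive): 6.4 × 9.8 − T = 6.4 a.
Adding the two equations eliminates T: 17.819 = 13.4 a, so a = 1.3298 m/s².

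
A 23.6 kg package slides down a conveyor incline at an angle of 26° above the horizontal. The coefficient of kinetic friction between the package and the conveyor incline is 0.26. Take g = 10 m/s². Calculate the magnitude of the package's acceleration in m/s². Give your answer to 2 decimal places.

Resolving the weight along the incline: the component pulling the package down the slope is mg sin 26° = 23.6 × 10 × 0.4384 = 103.462 N, and the normal force is N = mg cos 26° = 23.6 × 10 × 0.8988 = 212.117 N.
Kinetic friction acts up the slope with magnitude f = μN = 0.26 × 212.117 = 55.150 N.
Net force along the incline is 103.462 − 55.150 = 48.312 N, so a = 48.312 / 23.6 = 2.0471 m/s².

2.05 m/s²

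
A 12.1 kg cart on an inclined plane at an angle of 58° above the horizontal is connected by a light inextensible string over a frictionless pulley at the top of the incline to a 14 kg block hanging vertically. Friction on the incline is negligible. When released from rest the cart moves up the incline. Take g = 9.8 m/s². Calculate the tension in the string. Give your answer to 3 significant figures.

118 N

For the cart on the incline: the weight component along the slope is m₁g sin 58° = 12.1 × 9.8 × 0.8480 = 100.556 N and the normal force is N = m₁g cos 58° = 62.838 N.
Newton's second law for the cart (up-slope positive): T − 100.556 = 12.1 a. For the hanging block (downward positive): 14 × 9.8 − T = 14 a.
Adding the two equations eliminates T: 36.644 = 26.1 a, so a = 1.4040 m/s².
Then from the hanging block's equation, T = 14 × (9.8 − 1.4040) = 117.544 N.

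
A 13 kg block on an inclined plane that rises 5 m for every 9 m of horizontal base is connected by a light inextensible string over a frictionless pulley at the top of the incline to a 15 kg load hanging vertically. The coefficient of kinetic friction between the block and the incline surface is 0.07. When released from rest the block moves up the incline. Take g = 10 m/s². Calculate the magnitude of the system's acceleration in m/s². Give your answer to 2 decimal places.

For the block on the incline: the weight component along the slope is m₁g sin 29.05° = 13 × 10 × 0.4856 = 63.128 N and the normal force is N = m₁g cos 29.05° = 113.640 N.
Kinetic friction opposes the block's motion up the incline: f = μN = 0.07 × 113.640 = 7.955 N acting down the slope.
Newton's second law for the block (up-slope positive): T − 63.128 − 7.955 = 13 a. For the hanging load (downward positive): 15 × 10 − T = 15 a.
Adding the two equations eliminates T: 78.917 = 28 a, so a = 2.8185 m/s².

2.82 m/s²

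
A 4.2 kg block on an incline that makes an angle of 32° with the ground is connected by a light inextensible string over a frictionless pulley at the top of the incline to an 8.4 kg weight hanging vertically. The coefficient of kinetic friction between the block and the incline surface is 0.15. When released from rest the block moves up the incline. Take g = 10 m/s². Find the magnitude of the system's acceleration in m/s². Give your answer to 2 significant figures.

4.5 m/s²

For the block on the incline: the weight component along the slope is m₁g sin 32° = 4.2 × 10 × 0.5299 = 22.256 N and the normal force is N = m₁g cos 32° = 35.618 N.
Kinetic friction opposes the block's motion up the incline: f = μN = 0.15 × 35.618 = 5.343 N acting down the slope.
Newton's second law for the block (up-slope positive): T − 22.256 − 5.343 = 4.2 a. For the hanging weight (downward positive): 8.4 × 10 − T = 8.4 a.
Adding the two equations eliminates T: 56.401 = 12.6 a, so a = 4.4763 m/s².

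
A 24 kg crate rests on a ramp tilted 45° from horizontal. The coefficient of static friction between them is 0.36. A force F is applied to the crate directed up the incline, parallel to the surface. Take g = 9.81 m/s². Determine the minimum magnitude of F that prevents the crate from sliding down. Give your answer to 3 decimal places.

The normal force is N = mg cos 45° = 166.481 N. With F at its minimum the crate is on the verge of sliding down, so static friction is at its maximum μ_s N = 0.36 × 166.481 = 59.933 N and acts up the slope.
Equilibrium along the incline: F + μ_s N = mg sin 45°, so F = 166.481 − 59.933 = 106.548 N.

106.548 N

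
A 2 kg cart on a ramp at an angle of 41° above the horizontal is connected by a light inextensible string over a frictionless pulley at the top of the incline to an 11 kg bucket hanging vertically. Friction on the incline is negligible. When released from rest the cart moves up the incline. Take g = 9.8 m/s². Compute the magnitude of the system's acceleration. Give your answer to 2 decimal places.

7.30 m/s²

For the cart on the incline: the weight component along the slope is m₁g sin 41° = 2 × 9.8 × 0.6561 = 12.860 N and the normal force is N = m₁g cos 41° = 14.792 N.
Newton's second law for the cart (up-slope positive): T − 12.860 = 2 a. For the hanging bucket (downward positive): 11 × 9.8 − T = 11 a.
Adding the two equations eliminates T: 94.940 = 13 a, so a = 7.3031 m/s².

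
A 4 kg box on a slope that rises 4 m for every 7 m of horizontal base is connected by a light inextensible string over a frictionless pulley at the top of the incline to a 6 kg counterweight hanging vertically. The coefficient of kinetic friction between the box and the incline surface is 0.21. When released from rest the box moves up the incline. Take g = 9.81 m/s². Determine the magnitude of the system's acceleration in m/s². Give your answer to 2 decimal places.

For the box on the incline: the weight component along the slope is m₁g sin 29.74° = 4 × 9.81 × 0.4961 = 19.467 N and the normal force is N = m₁g cos 29.74° = 34.070 N.
Kinetic friction opposes the box's motion up the incline: f = μN = 0.21 × 34.070 = 7.155 N acting down the slope.
Newton's second law for the box (up-slope positive): T − 19.467 − 7.155 = 4 a. For the hanging counterweight (downward positive): 6 × 9.81 − T = 6 a.
Adding the two equations eliminates T: 32.238 = 10 a, so a = 3.2238 m/s².

3.22 m/s²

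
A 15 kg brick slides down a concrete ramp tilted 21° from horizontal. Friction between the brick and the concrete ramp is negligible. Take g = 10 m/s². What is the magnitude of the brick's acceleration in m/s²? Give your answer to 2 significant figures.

3.6 m/s²

Resolving the weight along the incline: the component pulling the brick down the slope is mg sin 21° = 15 × 10 × 0.3584 = 53.760 N, and the normal force is N = mg cos 21° = 15 × 10 × 0.9336 = 140.040 N.
With no friction the net force along the incline is 53.760 N, so a = g sin 21° = 53.760 / 15 = 3.5840 m/s².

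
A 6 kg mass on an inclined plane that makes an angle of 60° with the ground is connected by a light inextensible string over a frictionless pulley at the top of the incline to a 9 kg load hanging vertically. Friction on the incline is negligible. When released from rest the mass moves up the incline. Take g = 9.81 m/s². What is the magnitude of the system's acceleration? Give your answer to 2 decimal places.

2.49 m/s²

For the mass on the incline: the weight component along the slope is m₁g sin 60° = 6 × 9.81 × 0.8660 = 50.973 N and the normal force is N = m₁g cos 60° = 29.430 N.
Newton's second law for the mass (up-slope positive): T − 50.973 = 6 a. For the hanging load (downward positive): 9 × 9.81 − T = 9 a.
Adding the two equations eliminates T: 37.317 = 15 a, so a = 2.4878 m/s².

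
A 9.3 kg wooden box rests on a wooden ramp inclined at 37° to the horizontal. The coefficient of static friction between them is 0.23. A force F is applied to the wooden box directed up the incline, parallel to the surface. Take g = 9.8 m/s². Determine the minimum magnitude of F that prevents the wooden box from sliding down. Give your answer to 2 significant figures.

The normal force is N = mg cos 37° = 72.788 N. With F at its minimum the wooden box is on the verge of sliding down, so static friction is at its maximum μ_s N = 0.23 × 72.788 = 16.741 N and acts up the slope.
Equilibrium along the incline: F + μ_s N = mg sin 37°, so F = 54.849 − 16.741 = 38.108 N.

38 N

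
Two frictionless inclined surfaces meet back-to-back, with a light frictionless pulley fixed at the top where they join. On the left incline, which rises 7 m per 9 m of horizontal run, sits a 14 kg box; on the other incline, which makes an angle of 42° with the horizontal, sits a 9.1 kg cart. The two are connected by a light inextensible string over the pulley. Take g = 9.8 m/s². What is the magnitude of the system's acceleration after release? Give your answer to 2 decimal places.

Resolve each weight along its own incline: the 14 kg mass has component 14 × 9.8 × sin 37.87° = 84.233 N down its slope, and the 9.1 kg mass has 9.1 × 9.8 × sin 42° = 59.673 N down its slope.
The 14 kg side's 84.233 N exceeds the other side's 59.673 N, so that mass slides down and the 9.1 kg mass slides up. Taking that direction as positive, Newton's second law for the whole system gives 84.233 − 59.673 = (14 + 9.1) a, so a = 24.560 / 23.1 = 1.0632 m/s².

1.06 m/s²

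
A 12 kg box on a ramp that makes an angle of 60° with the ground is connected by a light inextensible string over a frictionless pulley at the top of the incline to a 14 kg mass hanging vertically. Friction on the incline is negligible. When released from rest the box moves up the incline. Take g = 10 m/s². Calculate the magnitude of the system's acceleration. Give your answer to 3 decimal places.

For the box on the incline: the weight component along the slope is m₁g sin 60° = 12 × 10 × 0.8660 = 103.920 N and the normal force is N = m₁g cos 60° = 60.000 N.
Newton's second law for the box (up-slope positive): T − 103.920 = 12 a. For the hanging mass (downward positive): 14 × 10 − T = 14 a.
Adding the two equations eliminates T: 36.080 = 26 a, so a = 1.3877 m/s².

1.388 m/s²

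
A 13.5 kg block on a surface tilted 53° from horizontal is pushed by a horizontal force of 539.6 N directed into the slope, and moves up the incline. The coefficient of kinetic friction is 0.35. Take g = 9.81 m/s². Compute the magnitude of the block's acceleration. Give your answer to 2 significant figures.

The horizontal push has components F cos 53° = 539.6 × 0.6018 = 324.731 N up the incline and F sin 53° = 539.6 × 0.7986 = 430.925 N pressing into the surface.
The normal force is therefore N = mg cos 53° + F sin 53° = 79.699 + 430.925 = 510.624 N, and kinetic friction down the slope is μN = 0.35 × 510.624 = 178.718 N.
Along the incline: F cos 53° − mg sin 53° − μN = ma, so 324.731 − 105.763 − 178.718 = 13.5 a, giving a = 2.9815 m/s².

3.0 m/s²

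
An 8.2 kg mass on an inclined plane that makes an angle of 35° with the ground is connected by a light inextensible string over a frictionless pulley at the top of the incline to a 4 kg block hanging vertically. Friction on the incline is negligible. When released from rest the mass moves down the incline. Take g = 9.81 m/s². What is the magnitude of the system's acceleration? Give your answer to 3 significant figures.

0.566 m/s²

For the mass on the incline: the weight component along the slope is m₁g sin 35° = 8.2 × 9.81 × 0.5736 = 46.142 N and the normal force is N = m₁g cos 35° = 65.894 N.
Newton's second law for the mass (down-slope positive): 46.142 − T = 8.2 a. For the hanging block (upward positive): T − 4 × 9.81 = 4 a.
Adding the two equations eliminates T: 6.902 = 12.2 a, so a = 0.5657 m/s².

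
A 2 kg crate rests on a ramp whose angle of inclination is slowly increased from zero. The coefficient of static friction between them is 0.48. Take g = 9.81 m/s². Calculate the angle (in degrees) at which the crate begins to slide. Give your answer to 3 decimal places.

At the threshold of sliding, static friction is at its maximum μ_s N and exactly balances the weight component along the incline: mg sin θ = μ_s mg cos θ.
Hence tan θ = μ_s = 0.48, so θ = arctan(0.48) = 25.6410°.

25.641°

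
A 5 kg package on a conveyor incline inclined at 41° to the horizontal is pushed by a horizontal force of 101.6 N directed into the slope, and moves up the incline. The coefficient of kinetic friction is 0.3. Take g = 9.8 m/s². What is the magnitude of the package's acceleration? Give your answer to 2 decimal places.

The horizontal push has components F cos 41° = 101.6 × 0.7547 = 76.678 N up the incline and F sin 41° = 101.6 × 0.6561 = 66.660 N pressing into the surface.
The normal force is therefore N = mg cos 41° + F sin 41° = 36.980 + 66.660 = 103.640 N, and kinetic friction down the slope is μN = 0.3 × 103.640 = 31.092 N.
Along the incline: F cos 41° − mg sin 41° − μN = ma, so 76.678 − 32.149 − 31.092 = 5 a, giving a = 2.6874 m/s².

2.69 m/s²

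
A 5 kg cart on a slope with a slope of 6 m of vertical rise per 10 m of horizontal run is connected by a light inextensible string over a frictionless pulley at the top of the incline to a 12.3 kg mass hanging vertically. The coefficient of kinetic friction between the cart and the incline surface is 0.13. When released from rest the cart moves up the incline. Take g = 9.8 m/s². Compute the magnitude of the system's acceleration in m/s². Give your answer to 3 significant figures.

For the cart on the incline: the weight component along the slope is m₁g sin 30.96° = 5 × 9.8 × 0.5145 = 25.210 N and the normal force is N = m₁g cos 30.96° = 42.017 N.
Kinetic friction opposes the cart's motion up the incline: f = μN = 0.13 × 42.017 = 5.462 N acting down the slope.
Newton's second law for the cart (up-slope positive): T − 25.210 − 5.462 = 5 a. For the hanging mass (downward positive): 12.3 × 9.8 − T = 12.3 a.
Adding the two equations eliminates T: 89.868 = 17.3 a, so a = 5.1947 m/s².

5.19 m/s²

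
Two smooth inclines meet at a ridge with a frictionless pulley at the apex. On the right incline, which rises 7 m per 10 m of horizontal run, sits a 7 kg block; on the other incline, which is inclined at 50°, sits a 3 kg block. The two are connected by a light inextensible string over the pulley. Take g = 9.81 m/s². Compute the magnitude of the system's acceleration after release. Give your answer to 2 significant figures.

Resolve each weight along its own incline: the 7 kg mass has component 7 × 9.81 × sin 34.99° = 39.380 N down its slope, and the 3 kg mass has 3 × 9.81 × sin 50° = 22.545 N down its slope.
The 7 kg side's 39.380 N exceeds the other side's 22.545 N, so that mass slides down and the 3 kg mass slides up. Taking that direction as positive, Newton's second law for the whole system gives 39.380 − 22.545 = (7 + 3) a, so a = 16.835 / 10 = 1.6835 m/s².

1.7 m/s²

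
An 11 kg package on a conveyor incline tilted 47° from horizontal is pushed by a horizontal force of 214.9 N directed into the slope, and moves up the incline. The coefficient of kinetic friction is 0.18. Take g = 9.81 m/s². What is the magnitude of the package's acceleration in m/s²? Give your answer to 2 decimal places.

2.37 m/s²

The horizontal push has components F cos 47° = 214.9 × 0.6820 = 146.562 N up the incline and F sin 47° = 214.9 × 0.7314 = 157.178 N pressing into the surface.
The normal force is therefore N = mg cos 47° + F sin 47° = 73.595 + 157.178 = 230.773 N, and kinetic friction down the slope is μN = 0.18 × 230.773 = 41.539 N.
Along the incline: F cos 47° − mg sin 47° − μN = ma, so 146.562 − 78.925 − 41.539 = 11 a, giving a = 2.3725 m/s².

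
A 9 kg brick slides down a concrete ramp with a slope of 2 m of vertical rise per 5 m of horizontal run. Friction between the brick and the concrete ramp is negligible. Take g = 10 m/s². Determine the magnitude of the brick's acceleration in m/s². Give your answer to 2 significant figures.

3.7 m/s²

Resolving the weight along the incline: the component pulling the brick down the slope is mg sin 21.80° = 9 × 10 × 0.3714 = 33.426 N, and the normal force is N = mg cos 21.80° = 9 × 10 × 0.9285 = 83.565 N.
With no friction the net force along the incline is 33.426 N, so a = g sin 21.80° = 33.426 / 9 = 3.7140 m/s².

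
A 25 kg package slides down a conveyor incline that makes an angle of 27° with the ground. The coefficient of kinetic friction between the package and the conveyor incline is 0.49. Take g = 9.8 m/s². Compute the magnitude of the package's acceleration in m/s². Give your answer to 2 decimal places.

Resolving the weight along the incline: the component pulling the package down the slope is mg sin 27° = 25 × 9.8 × 0.4540 = 111.230 N, and the normal force is N = mg cos 27° = 25 × 9.8 × 0.8910 = 218.295 N.
Kinetic friction acts up the slope with magnitude f = μN = 0.49 × 218.295 = 106.965 N.
Net force along the incline is 111.230 − 106.965 = 4.265 N, so a = 4.265 / 25 = 0.1706 m/s².

0.17 m/s²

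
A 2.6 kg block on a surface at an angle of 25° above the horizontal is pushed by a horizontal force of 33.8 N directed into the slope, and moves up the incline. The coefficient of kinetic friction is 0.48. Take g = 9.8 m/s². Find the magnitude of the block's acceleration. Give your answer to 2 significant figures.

0.74 m/s²

The horizontal push has components F cos 25° = 33.8 × 0.9063 = 30.633 N up the incline and F sin 25° = 33.8 × 0.4226 = 14.284 N pressing into the surface.
The normal force is therefore N = mg cos 25° + F sin 25° = 23.093 + 14.284 = 37.377 N, and kinetic friction down the slope is μN = 0.48 × 37.377 = 17.941 N.
Along the incline: F cos 25° − mg sin 25° − μN = ma, so 30.633 − 10.768 − 17.941 = 2.6 a, giving a = 0.7400 m/s².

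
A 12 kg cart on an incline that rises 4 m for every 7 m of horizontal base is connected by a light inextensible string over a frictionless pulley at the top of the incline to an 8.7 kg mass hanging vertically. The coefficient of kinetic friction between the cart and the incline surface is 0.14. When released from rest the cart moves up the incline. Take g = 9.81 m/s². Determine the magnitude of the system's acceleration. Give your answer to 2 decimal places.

For the cart on the incline: the weight component along the slope is m₁g sin 29.74° = 12 × 9.81 × 0.4961 = 58.401 N and the normal force is N = m₁g cos 29.74° = 102.210 N.
Kinetic friction opposes the cart's motion up the incline: f = μN = 0.14 × 102.210 = 14.309 N acting down the slope.
Newton's second law for the cart (up-slope positive): T − 58.401 − 14.309 = 12 a. For the hanging mass (downward positive): 8.7 × 9.81 − T = 8.7 a.
Adding the two equations eliminates T: 12.637 = 20.7 a, so a = 0.6105 m/s².

0.61 m/s²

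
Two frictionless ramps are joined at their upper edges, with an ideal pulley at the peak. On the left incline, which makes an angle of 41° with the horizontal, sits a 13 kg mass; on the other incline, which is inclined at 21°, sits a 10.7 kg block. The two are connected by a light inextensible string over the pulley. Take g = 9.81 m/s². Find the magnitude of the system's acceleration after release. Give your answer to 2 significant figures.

1.9 m/s²

Resolve each weight along its own incline: the 13 kg mass has component 13 × 9.81 × sin 41° = 83.667 N down its slope, and the 10.7 kg mass has 10.7 × 9.81 × sin 21° = 37.617 N down its slope.
The 13 kg side's 83.667 N exceeds the other side's 37.617 N, so that mass slides down and the 10.7 kg mass slides up. Taking that direction as positive, Newton's second law for the whole system gives 83.667 − 37.617 = (13 + 10.7) a, so a = 46.050 / 23.7 = 1.9430 m/s².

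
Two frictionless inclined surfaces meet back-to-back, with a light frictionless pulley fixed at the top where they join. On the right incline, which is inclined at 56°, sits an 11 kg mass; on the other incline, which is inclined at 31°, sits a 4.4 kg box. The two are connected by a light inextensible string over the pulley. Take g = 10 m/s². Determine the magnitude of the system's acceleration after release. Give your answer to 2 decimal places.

Resolve each weight along its own incline: the 11 kg mass has component 11 × 10 × sin 56° = 91.194 N down its slope, and the 4.4 kg mass has 4.4 × 10 × sin 31° = 22.662 N down its slope.
The 11 kg side's 91.194 N exceeds the other side's 22.662 N, so that mass slides down and the 4.4 kg mass slides up. Taking that direction as positive, Newton's second law for the whole system gives 91.194 − 22.662 = (11 + 4.4) a, so a = 68.532 / 15.4 = 4.4501 m/s².

4.45 m/s²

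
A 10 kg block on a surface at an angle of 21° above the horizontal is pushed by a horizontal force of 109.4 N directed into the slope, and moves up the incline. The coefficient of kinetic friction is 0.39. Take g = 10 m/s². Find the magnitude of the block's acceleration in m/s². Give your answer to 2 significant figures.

The horizontal push has components F cos 21° = 109.4 × 0.9336 = 102.136 N up the incline and F sin 21° = 109.4 × 0.3584 = 39.209 N pressing into the surface.
The normal force is therefore N = mg cos 21° + F sin 21° = 93.360 + 39.209 = 132.569 N, and kinetic friction down the slope is μN = 0.39 × 132.569 = 51.702 N.
Along the incline: F cos 21° − mg sin 21° − μN = ma, so 102.136 − 35.840 − 51.702 = 10 a, giving a = 1.4594 m/s².

1.5 m/s²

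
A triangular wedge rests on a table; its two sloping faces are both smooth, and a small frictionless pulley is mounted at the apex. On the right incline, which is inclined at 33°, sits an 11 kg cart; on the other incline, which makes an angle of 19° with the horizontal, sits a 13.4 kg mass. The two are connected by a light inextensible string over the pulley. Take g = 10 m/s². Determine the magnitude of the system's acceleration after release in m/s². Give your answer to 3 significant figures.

0.667 m/s²

Resolve each weight along its own incline: the 11 kg mass has component 11 × 10 × sin 33° = 59.910 N down its slope, and the 13.4 kg mass has 13.4 × 10 × sin 19° = 43.626 N down its slope.
The 11 kg side's 59.910 N exceeds the other side's 43.626 N, so that mass slides down and the 13.4 kg mass slides up. Taking that direction as positive, Newton's second law for the whole system gives 59.910 − 43.626 = (11 + 13.4) a, so a = 16.284 / 24.4 = 0.6674 m/s².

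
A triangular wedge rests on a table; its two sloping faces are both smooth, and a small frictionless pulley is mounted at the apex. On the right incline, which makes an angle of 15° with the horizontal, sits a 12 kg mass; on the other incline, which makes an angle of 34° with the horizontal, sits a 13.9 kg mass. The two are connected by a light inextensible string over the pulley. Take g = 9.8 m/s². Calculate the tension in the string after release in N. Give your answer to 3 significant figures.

Resolve each weight along its own incline: the 12 kg mass has component 12 × 9.8 × sin 15° = 30.437 N down its slope, and the 13.9 kg mass has 13.9 × 9.8 × sin 34° = 76.173 N down its slope.
The 13.9 kg side's 76.173 N exceeds the other side's 30.437 N, so that mass slides down and the 12 kg mass slides up. Taking that direction as positive, Newton's second law for the whole system gives 76.173 − 30.437 = (12 + 13.9) a, so a = 45.736 / 25.9 = 1.7659 m/s².
For the 12 kg mass (up-slope positive): T − 30.437 = 12 × 1.7659, so T = 51.628 N.

51.6 N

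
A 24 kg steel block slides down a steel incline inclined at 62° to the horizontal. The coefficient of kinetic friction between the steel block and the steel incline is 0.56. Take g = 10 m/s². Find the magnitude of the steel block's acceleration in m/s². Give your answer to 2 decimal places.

Resolving the weight along the incline: the component pulling the steel block down the slope is mg sin 62° = 24 × 10 × 0.8829 = 211.896 N, and the normal force is N = mg cos 62° = 24 × 10 × 0.4695 = 112.680 N.
Kinetic friction acts up the slope with magnitude f = μN = 0.56 × 112.680 = 63.101 N.
Net force along the incline is 211.896 − 63.101 = 148.795 N, so a = 148.795 / 24 = 6.1998 m/s².

6.20 m/s²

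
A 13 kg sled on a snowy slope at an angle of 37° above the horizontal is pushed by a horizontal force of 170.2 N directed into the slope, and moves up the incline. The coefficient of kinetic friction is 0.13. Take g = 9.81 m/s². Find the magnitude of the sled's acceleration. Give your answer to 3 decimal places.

2.509 m/s²

The horizontal push has components F cos 37° = 170.2 × 0.7986 = 135.922 N up the incline and F sin 37° = 170.2 × 0.6018 = 102.426 N pressing into the surface.
The normal force is therefore N = mg cos 37° + F sin 37° = 101.845 + 102.426 = 204.271 N, and kinetic friction down the slope is μN = 0.13 × 204.271 = 26.555 N.
Along the incline: F cos 37° − mg sin 37° − μN = ma, so 135.922 − 76.748 − 26.555 = 13 a, giving a = 2.5092 m/s².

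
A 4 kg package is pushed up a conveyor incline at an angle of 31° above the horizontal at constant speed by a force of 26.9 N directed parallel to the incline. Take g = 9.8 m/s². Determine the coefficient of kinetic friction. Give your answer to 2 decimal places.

At constant speed ΣF = 0 along the incline. The applied 26.9 N acts up the slope; the weight component mg sin 31° = 20.189 N and kinetic friction μN both act down the slope.
So 26.9 = 20.189 + μ × 33.601, giving μ = (26.9 − 20.189) / 33.601 = 0.1997.

0.20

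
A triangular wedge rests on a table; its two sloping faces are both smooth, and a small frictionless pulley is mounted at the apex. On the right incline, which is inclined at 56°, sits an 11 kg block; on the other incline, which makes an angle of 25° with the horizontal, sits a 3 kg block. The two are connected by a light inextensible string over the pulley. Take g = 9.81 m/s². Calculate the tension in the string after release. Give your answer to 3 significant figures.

28.9 N

Resolve each weight along its own incline: the 11 kg mass has component 11 × 9.81 × sin 56° = 89.461 N down its slope, and the 3 kg mass has 3 × 9.81 × sin 25° = 12.438 N down its slope.
The 11 kg side's 89.461 N exceeds the other side's 12.438 N, so that mass slides down and the 3 kg mass slides up. Taking that direction as positive, Newton's second law for the whole system gives 89.461 − 12.438 = (11 + 3) a, so a = 77.023 / 14 = 5.5016 m/s².
For the 3 kg mass (up-slope positive): T − 12.438 = 3 × 5.5016, so T = 28.943 N.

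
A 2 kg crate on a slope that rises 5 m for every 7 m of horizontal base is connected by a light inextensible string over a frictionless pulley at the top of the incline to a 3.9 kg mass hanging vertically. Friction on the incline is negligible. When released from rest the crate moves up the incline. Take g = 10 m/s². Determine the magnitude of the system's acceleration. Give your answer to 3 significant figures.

For the crate on the incline: the weight component along the slope is m₁g sin 35.54° = 2 × 10 × 0.5812 = 11.624 N and the normal force is N = m₁g cos 35.54° = 16.275 N.
Newton's second law for the crate (up-slope positive): T − 11.624 = 2 a. For the hanging mass (downward positive): 3.9 × 10 − T = 3.9 a.
Adding the two equations eliminates T: 27.376 = 5.9 a, so a = 4.6400 m/s².

4.64 m/s²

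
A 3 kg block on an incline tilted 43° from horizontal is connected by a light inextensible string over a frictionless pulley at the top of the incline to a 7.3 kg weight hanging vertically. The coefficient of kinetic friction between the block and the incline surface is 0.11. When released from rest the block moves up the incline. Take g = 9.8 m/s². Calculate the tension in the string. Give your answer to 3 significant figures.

36.7 N

For the block on the incline: the weight component along the slope is m₁g sin 43° = 3 × 9.8 × 0.6820 = 20.051 N and the normal force is N = m₁g cos 43° = 21.502 N.
Kinetic friction opposes the block's motion up the incline: f = μN = 0.11 × 21.502 = 2.365 N acting down the slope.
Newton's second law for the block (up-slope positive): T − 20.051 − 2.365 = 3 a. For the hanging weight (downward positive): 7.3 × 9.8 − T = 7.3 a.
Adding the two equations eliminates T: 49.124 = 10.3 a, so a = 4.7693 m/s².
Then from the hanging weight's equation, T = 7.3 × (9.8 − 4.7693) = 36.724 N.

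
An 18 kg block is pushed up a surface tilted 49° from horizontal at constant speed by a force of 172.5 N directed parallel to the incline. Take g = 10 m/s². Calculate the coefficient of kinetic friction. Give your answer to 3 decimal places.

0.310

At constant speed ΣF = 0 along the incline. The applied 172.5 N acts up the slope; the weight component mg sin 49° = 135.848 N and kinetic friction μN both act down the slope.
So 172.5 = 135.848 + μ × 118.091, giving μ = (172.5 − 135.848) / 118.091 = 0.3104.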